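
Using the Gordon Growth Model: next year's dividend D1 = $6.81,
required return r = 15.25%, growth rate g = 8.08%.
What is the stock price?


Formula: P = D1 / (r - g)
Spread: r - g = 0.1525 - 0.0808 = 0.0717
Substituting: P = $6.81 / 0.0717
P = $94.98

$94.98


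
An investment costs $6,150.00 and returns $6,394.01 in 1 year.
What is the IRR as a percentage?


Formula: IRR = C1/C0 - 1
Substituting: IRR = $6,394.01 / $6,150.00 - 1
Ratio: 1.039676 - 1 = 0.039676
IRR = 3.9676%

3.9676%


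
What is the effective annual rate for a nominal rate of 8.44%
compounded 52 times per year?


Formula: EAR = (1 + r/m)^m - 1
Period rate: r/m = 0.0844 / 52 = 0.001623
Compounding: (1 + 0.001623)^52 = 1.08799
EAR = 1.08799 - 1 = 0.08799

0.08799


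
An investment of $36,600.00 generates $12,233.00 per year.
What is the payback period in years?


Formula: Payback = investment / annual cash flow
Substituting: Payback = $36,600.00 / $12,233.00
Payback = 2.9919 years

2.9919 years


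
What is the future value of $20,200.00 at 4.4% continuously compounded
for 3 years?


Formula: FV = P * e^(r*t)
Exponent: r*t = 0.044 * 3 = 0.132
e^(0.132) = 1.141108
FV = $20,200.00 * 1.141108 = $23,050.39

$23,050.39


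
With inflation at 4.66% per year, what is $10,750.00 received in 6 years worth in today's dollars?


Formula: Real value = nominal / (1 + inflation)^years
Price level: (1 + 0.0466)^6 = 1.314269
Real value = $10,750.00 / 1.314269 = $8,179.45

$8,179.45


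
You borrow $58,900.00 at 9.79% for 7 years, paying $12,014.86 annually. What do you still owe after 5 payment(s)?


Formula: Balance = PV*(1+r)^k - PMT*((1+r)^k - 1)/r
Growth: (1 + 0.0979)^5 = 1.595196
Accumulated factor: ((1+r)^k - 1)/r = 6.079628
Balance = $58,900.00 * 1.595196 - $12,014.86 * 6.079628
Balance = $20,911.14

$20,911.14


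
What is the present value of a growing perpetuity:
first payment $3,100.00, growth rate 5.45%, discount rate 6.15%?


Formula: PV = C / (r - g)
Spread: r - g = 0.0615 - 0.0545 = 0.007
Substituting: PV = $3,100.00 / 0.007
PV = $442,857.14

$442,857.14


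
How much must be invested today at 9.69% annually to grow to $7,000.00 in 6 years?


Formula: PV = FV / (1 + r)^n
Substituting: PV = $7,000.00 / (1 + 0.0969)^6
Discount factor: (1.0969)^6 = 1.741816
PV = $7,000.00 / 1.741816 = $4,018.79

$4,018.79


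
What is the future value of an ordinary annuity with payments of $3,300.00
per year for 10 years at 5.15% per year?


Formula: FV = PMT * ((1+r)^n - 1) / r
Growth factor: (1 + 0.0515)^10 = 1.652315
Numerator: 1.652315 - 1 = 0.652315
FV = $3,300.00 * 0.652315 / 0.0515 = $41,798.81

$41,798.81


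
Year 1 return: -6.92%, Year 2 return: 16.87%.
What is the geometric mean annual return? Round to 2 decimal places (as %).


Formula: Geometric mean = ((1+r1)*(1+r2))^(1/2) - 1
Product: (1 + -0.0692) * (1 + 0.1687) = 0.9308 * 1.1687 = 1.087826
Square root: 1.087826^0.5 = 1.042989
Geometric mean = 1.042989 - 1 = 0.042989
As percentage: 4.30%

4.30%


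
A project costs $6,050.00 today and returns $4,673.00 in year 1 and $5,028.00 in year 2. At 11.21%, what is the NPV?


Formula: NPV = C0 + C1/(1+r) + C2/(1+r)^2
Discount C1: $4,673.00 / (1 + 0.1121) = $4,201.96
Discount C2: $5,028.00 / (1 + 0.1121)^2 = $4,065.44
NPV = -$6,050.00 + $4,201.96 + $4,065.44 = $2,217.40

$2,217.40


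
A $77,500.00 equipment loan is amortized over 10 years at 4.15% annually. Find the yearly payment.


Formula: PMT = PV * r / (1 - (1+r)^(-n))
Denominator: 1 - (1 + 0.0415)^(-10) = 0.334103
Numerator: $77,500.00 * 0.0415 = 3216.25
PMT = 3216.25 / 0.334103 = $9,626.53

$9,626.53


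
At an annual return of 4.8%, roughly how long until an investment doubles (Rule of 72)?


Formula: Years ≈ 72 / r
Substituting: Years ≈ 72 / 4.8
Years ≈ 15.0

15.0 years


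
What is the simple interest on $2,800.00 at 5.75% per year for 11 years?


Formula: I = P * r * t
Substituting: I = $2,800.00 * 0.0575 * 11
Step: I = $2,800.00 * 0.6325
I = $1,771.00

$1,771.00


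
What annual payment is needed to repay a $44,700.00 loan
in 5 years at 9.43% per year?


Formula: PMT = PV * r / (1 - (1+r)^(-n))
Denominator: 1 - (1 + 0.0943)^(-5) = 0.362738
Numerator: $44,700.00 * 0.0943 = 4215.21
PMT = 4215.21 / 0.362738 = $11,620.54

$11,620.54


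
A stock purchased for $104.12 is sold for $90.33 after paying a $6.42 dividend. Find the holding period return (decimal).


Formula: HPR = (P1 - P0 + D) / P0
Gain: $90.33 - $104.12 + $6.42 = -$7.37
HPR = -$7.37 / $104.12 = -0.0708

-0.0708


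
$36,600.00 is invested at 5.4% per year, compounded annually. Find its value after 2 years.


Formula: FV = P * (1 + r)^n
Substituting: FV = $36,600.00 * (1 + 0.054)^2
Growth factor: (1.054)^2 = 1.110916
FV = $36,600.00 * 1.110916 = $40,659.53

$40,659.53


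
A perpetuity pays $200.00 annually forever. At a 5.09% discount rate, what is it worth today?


Formula: PV = C / r
Substituting: PV = $200.00 / 0.0509
PV = $3,929.27

$3,929.27


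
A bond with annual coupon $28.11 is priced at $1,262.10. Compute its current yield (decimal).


Formula: Current yield = annual coupon / price
Substituting: CY = $28.11 / $1,262.10
CY = 0.022272

0.022272


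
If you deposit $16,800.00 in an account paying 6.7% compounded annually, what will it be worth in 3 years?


Formula: FV = P * (1 + r)^n
Substituting: FV = $16,800.00 * (1 + 0.067)^3
Growth factor: (1.067)^3 = 1.214768
FV = $16,800.00 * 1.214768 = $20,408.10

$20,408.10


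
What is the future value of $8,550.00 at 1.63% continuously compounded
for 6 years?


Formula: FV = P * e^(r*t)
Exponent: r*t = 0.0163 * 6 = 0.0978
e^(0.0978) = 1.102742
FV = $8,550.00 * 1.102742 = $9,428.45

$9,428.45


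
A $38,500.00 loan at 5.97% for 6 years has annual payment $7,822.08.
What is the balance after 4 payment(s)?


Formula: Balance = PV*(1+r)^k - PMT*((1+r)^k - 1)/r
Growth: (1 + 0.0597)^4 = 1.261048
Accumulated factor: ((1+r)^k - 1)/r = 4.372669
Balance = $38,500.00 * 1.261048 - $7,822.08 * 4.372669
Balance = $14,346.99

$14,346.99


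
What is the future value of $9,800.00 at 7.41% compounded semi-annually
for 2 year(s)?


Formula: FV = P * (1 + r/m)^(m*t)
Period rate: r/m = 0.0741 / 2 = 0.03705
Total periods: m*t = 2 * 2 = 4
Growth factor: (1 + 0.03705)^4 = 1.156642
FV = $9,800.00 * 1.156642 = $11,335.09

$11,335.09


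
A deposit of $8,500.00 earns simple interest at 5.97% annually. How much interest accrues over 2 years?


Formula: I = P * r * t
Substituting: I = $8,500.00 * 0.0597 * 2
Step: I = $8,500.00 * 0.1194
I = $1,014.90

$1,014.90


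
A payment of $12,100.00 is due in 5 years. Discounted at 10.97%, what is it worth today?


Formula: PV = FV / (1 + r)^n
Substituting: PV = $12,100.00 / (1 + 0.1097)^5
Discount factor: (1.1097)^5 = 1.682782
PV = $12,100.00 / 1.682782 = $7,190.47

$7,190.47


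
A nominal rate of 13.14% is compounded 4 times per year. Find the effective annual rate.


Formula: EAR = (1 + r/m)^m - 1
Period rate: r/m = 0.1314 / 4 = 0.03285
Compounding: (1 + 0.03285)^4 = 1.138018
EAR = 1.138018 - 1 = 0.138018

0.138018


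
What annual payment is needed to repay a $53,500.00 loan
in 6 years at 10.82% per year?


Formula: PMT = PV * r / (1 - (1+r)^(-n))
Denominator: 1 - (1 + 0.1082)^(-6) = 0.460128
Numerator: $53,500.00 * 0.1082 = 5788.7
PMT = 5788.7 / 0.460128 = $12,580.64

$12,580.64


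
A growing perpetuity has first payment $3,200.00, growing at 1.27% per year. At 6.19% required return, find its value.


Formula: PV = C / (r - g)
Spread: r - g = 0.0619 - 0.0127 = 0.0492
Substituting: PV = $3,200.00 / 0.0492
PV = $65,040.65

$65,040.65


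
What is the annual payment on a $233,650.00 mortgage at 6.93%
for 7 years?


Formula: PMT = PV * r / (1 - (1+r)^(-n))
Denominator: 1 - (1 + 0.0693)^(-7) = 0.374391
Numerator: $233,650.00 * 0.0693 = 16191.945
PMT = 16191.945 / 0.374391 = $43,248.76

$43,248.76


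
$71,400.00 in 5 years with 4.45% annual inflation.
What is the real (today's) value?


Formula: Real value = nominal / (1 + inflation)^years
Price level: (1 + 0.0445)^5 = 1.243203
Real value = $71,400.00 / 1.243203 = $57,432.27

$57,432.27


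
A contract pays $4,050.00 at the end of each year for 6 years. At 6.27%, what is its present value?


Formula: PV = PMT * (1 - (1+r)^(-n)) / r
Discount factor: (1 + 0.0627)^(-6) = 0.694282
Bracket: 1 - 0.694282 = 0.305718
PV = $4,050.00 * 0.305718 / 0.0627 = $19,747.33

$19,747.33


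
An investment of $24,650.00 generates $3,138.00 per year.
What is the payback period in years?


Formula: Payback = investment / annual cash flow
Substituting: Payback = $24,650.00 / $3,138.00
Payback = 7.8553 years

7.8553 years


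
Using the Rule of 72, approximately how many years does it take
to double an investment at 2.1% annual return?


Formula: Years ≈ 72 / r
Substituting: Years ≈ 72 / 2.1
Years ≈ 34.3

34.3 years


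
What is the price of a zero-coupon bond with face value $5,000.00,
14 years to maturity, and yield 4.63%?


Formula: Price = FV / (1 + r)^n
Substituting: Price = $5,000.00 / (1 + 0.0463)^14
Discount factor: (1.0463)^14 = 1.884461
Price = $5,000.00 / 1.884461 = $2,653.28

$2,653.28


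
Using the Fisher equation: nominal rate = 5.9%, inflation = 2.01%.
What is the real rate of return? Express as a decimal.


Formula: (1 + r_real) = (1 + r_nom) / (1 + inflation)
Substituting: (1 + r_real) = 1.059 / 1.0201
(1 + r_real) = 1.038134
r_real = 1.038134 - 1 = 0.038134

0.038134


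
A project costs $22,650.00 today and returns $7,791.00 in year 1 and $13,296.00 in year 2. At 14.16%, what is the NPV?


Formula: NPV = C0 + C1/(1+r) + C2/(1+r)^2
Discount C1: $7,791.00 / (1 + 0.1416) = $6,824.63
Discount C2: $13,296.00 / (1 + 0.1416)^2 = $10,202.18
NPV = -$22,650.00 + $6,824.63 + $10,202.18 = -$5,623.19

-$5,623.19


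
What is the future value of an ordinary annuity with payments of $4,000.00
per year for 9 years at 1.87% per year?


Formula: FV = PMT * ((1+r)^n - 1) / r
Growth factor: (1 + 0.0187)^9 = 1.181454
Numerator: 1.181454 - 1 = 0.181454
FV = $4,000.00 * 0.181454 / 0.0187 = $38,813.65

$38,813.65


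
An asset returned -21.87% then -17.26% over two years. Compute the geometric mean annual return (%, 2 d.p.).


Formula: Geometric mean = ((1+r1)*(1+r2))^(1/2) - 1
Product: (1 + -0.2187) * (1 + -0.1726) = 0.7813 * 0.8274 = 0.646448
Square root: 0.646448^0.5 = 0.80402
Geometric mean = 0.80402 - 1 = -0.19598
As percentage: -19.60%

-19.60%


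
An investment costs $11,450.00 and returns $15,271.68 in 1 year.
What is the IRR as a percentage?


Formula: IRR = C1/C0 - 1
Substituting: IRR = $15,271.68 / $11,450.00 - 1
Ratio: 1.333771 - 1 = 0.333771
IRR = 33.3771%

33.3771%


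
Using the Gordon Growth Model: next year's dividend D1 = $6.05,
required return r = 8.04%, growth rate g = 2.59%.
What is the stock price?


Formula: P = D1 / (r - g)
Spread: r - g = 0.0804 - 0.0259 = 0.0545
Substituting: P = $6.05 / 0.0545
P = $111.01

$111.01


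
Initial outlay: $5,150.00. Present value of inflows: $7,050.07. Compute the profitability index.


Formula: PI = PV(cash flows) / initial investment
Substituting: PI = $7,050.07 / $5,150.00
PI = 1.3689

1.3689


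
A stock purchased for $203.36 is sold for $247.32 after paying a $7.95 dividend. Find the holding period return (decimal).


Formula: HPR = (P1 - P0 + D) / P0
Gain: $247.32 - $203.36 + $7.95 = $51.91
HPR = $51.91 / $203.36 = 0.2553

0.2553


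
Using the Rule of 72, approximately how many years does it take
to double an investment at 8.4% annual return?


Formula: Years ≈ 72 / r
Substituting: Years ≈ 72 / 8.4
Years ≈ 8.6

8.6 years


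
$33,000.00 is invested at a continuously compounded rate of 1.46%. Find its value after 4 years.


Formula: FV = P * e^(r*t)
Exponent: r*t = 0.0146 * 4 = 0.0584
e^(0.0584) = 1.060139
FV = $33,000.00 * 1.060139 = $34,984.59

$34,984.59


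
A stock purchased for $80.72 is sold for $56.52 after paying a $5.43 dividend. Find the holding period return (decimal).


Formula: HPR = (P1 - P0 + D) / P0
Gain: $56.52 - $80.72 + $5.43 = -$18.77
HPR = -$18.77 / $80.72 = -0.2325

-0.2325


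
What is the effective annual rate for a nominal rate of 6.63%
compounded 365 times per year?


Formula: EAR = (1 + r/m)^m - 1
Period rate: r/m = 0.0663 / 365 = 0.000182
Compounding: (1 + 0.000182)^365 = 1.068541
EAR = 1.068541 - 1 = 0.068541

0.068541


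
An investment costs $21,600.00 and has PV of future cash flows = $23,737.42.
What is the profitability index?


Formula: PI = PV(cash flows) / initial investment
Substituting: PI = $23,737.42 / $21,600.00
PI = 1.099

1.099


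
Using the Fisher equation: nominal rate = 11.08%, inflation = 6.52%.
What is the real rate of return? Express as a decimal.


Formula: (1 + r_real) = (1 + r_nom) / (1 + inflation)
Substituting: (1 + r_real) = 1.1108 / 1.0652
(1 + r_real) = 1.042809
r_real = 1.042809 - 1 = 0.042809

0.042809


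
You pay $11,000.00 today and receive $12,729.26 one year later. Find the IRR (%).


Formula: IRR = C1/C0 - 1
Substituting: IRR = $12,729.26 / $11,000.00 - 1
Ratio: 1.157205 - 1 = 0.157205
IRR = 15.7205%

15.7205%


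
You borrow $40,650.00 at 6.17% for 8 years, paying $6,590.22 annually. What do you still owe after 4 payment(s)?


Formula: Balance = PV*(1+r)^k - PMT*((1+r)^k - 1)/r
Growth: (1 + 0.0617)^4 = 1.270595
Accumulated factor: ((1+r)^k - 1)/r = 4.385662
Balance = $40,650.00 * 1.270595 - $6,590.22 * 4.385662
Balance = $22,747.22

$22,747.22


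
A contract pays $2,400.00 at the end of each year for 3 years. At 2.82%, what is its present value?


Formula: PV = PMT * (1 - (1+r)^(-n)) / r
Discount factor: (1 + 0.0282)^(-3) = 0.919956
Bracket: 1 - 0.919956 = 0.080044
PV = $2,400.00 * 0.080044 / 0.0282 = $6,812.23

$6,812.23


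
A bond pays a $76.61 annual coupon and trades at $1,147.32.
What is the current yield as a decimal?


Formula: Current yield = annual coupon / price
Substituting: CY = $76.61 / $1,147.32
CY = 0.066773

0.066773


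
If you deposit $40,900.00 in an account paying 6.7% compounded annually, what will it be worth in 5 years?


Formula: FV = P * (1 + r)^n
Substituting: FV = $40,900.00 * (1 + 0.067)^5
Growth factor: (1.067)^5 = 1.383
FV = $40,900.00 * 1.383 = $56,564.69

$56,564.69


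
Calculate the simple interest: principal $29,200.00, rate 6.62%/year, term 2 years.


Formula: I = P * r * t
Substituting: I = $29,200.00 * 0.0662 * 2
Step: I = $29,200.00 * 0.1324
I = $3,866.08

$3,866.08


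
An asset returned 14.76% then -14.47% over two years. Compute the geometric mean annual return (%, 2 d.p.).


Formula: Geometric mean = ((1+r1)*(1+r2))^(1/2) - 1
Product: (1 + 0.1476) * (1 + -0.1447) = 1.1476 * 0.8553 = 0.981542
Square root: 0.981542^0.5 = 0.990728
Geometric mean = 0.990728 - 1 = -0.009272
As percentage: -0.93%

-0.93%


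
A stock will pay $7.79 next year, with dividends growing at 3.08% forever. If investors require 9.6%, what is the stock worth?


Formula: P = D1 / (r - g)
Spread: r - g = 0.096 - 0.0308 = 0.0652
Substituting: P = $7.79 / 0.0652
P = $119.48

$119.48


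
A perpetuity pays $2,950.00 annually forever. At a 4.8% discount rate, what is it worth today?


Formula: PV = C / r
Substituting: PV = $2,950.00 / 0.048
PV = $61,458.33

$61,458.33


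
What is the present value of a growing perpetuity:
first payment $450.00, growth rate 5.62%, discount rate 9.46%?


Formula: PV = C / (r - g)
Spread: r - g = 0.0946 - 0.0562 = 0.0384
Substituting: PV = $450.00 / 0.0384
PV = $11,718.75

$11,718.75


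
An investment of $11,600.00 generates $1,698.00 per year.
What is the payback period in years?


Formula: Payback = investment / annual cash flow
Substituting: Payback = $11,600.00 / $1,698.00
Payback = 6.8316 years

6.8316 years


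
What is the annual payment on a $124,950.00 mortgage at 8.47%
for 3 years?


Formula: PMT = PV * r / (1 - (1+r)^(-n))
Denominator: 1 - (1 + 0.0847)^(-3) = 0.216442
Numerator: $124,950.00 * 0.0847 = 10583.265
PMT = 10583.265 / 0.216442 = $48,896.51

$48,896.51


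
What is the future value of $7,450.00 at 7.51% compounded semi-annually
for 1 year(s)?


Formula: FV = P * (1 + r/m)^(m*t)
Period rate: r/m = 0.0751 / 2 = 0.03755
Total periods: m*t = 2 * 1 = 2
Growth factor: (1 + 0.03755)^2 = 1.07651
FV = $7,450.00 * 1.07651 = $8,020.00

$8,020.00


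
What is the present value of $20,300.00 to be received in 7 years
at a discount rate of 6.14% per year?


Formula: PV = FV / (1 + r)^n
Substituting: PV = $20,300.00 / (1 + 0.0614)^7
Discount factor: (1.0614)^7 = 1.517587
PV = $20,300.00 / 1.517587 = $13,376.50

$13,376.50


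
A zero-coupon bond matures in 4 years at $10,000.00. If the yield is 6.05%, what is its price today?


Formula: Price = FV / (1 + r)^n
Substituting: Price = $10,000.00 / (1 + 0.0605)^4
Discount factor: (1.0605)^4 = 1.264861
Price = $10,000.00 / 1.264861 = $7,906.01

$7,906.01


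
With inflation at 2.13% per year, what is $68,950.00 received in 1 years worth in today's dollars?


Formula: Real value = nominal / (1 + inflation)^years
Price level: (1 + 0.0213)^1 = 1.0213
Real value = $68,950.00 / 1.0213 = $67,511.99

$67,511.99


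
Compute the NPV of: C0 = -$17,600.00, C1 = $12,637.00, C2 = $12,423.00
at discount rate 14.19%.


Formula: NPV = C0 + C1/(1+r) + C2/(1+r)^2
Discount C1: $12,637.00 / (1 + 0.1419) = $11,066.64
Discount C2: $12,423.00 / (1 + 0.1419)^2 = $9,527.31
NPV = -$17,600.00 + $11,066.64 + $9,527.31 = $2,993.95

$2,993.95


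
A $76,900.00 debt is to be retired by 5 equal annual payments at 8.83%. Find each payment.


Formula: PMT = PV * r / (1 - (1+r)^(-n))
Denominator: 1 - (1 + 0.0883)^(-5) = 0.344977
Numerator: $76,900.00 * 0.0883 = 6790.27
PMT = 6790.27 / 0.344977 = $19,683.28

$19,683.28


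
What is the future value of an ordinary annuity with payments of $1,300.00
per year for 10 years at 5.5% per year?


Formula: FV = PMT * ((1+r)^n - 1) / r
Growth factor: (1 + 0.055)^10 = 1.708144
Numerator: 1.708144 - 1 = 0.708144
FV = $1,300.00 * 0.708144 / 0.055 = $16,737.96

$16,737.96


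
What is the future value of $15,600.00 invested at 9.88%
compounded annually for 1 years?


Formula: FV = P * (1 + r)^n
Substituting: FV = $15,600.00 * (1 + 0.0988)^1
Growth factor: (1.0988)^1 = 1.0988
FV = $15,600.00 * 1.0988 = $17,141.28

$17,141.28


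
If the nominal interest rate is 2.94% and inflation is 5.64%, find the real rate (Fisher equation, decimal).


Formula: (1 + r_real) = (1 + r_nom) / (1 + inflation)
Substituting: (1 + r_real) = 1.0294 / 1.0564
(1 + r_real) = 0.974441
r_real = 0.974441 - 1 = -0.025559

-0.025559


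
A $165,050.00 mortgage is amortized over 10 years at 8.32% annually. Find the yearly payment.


Formula: PMT = PV * r / (1 - (1+r)^(-n))
Denominator: 1 - (1 + 0.0832)^(-10) = 0.55031
Numerator: $165,050.00 * 0.0832 = 13732.16
PMT = 13732.16 / 0.55031 = $24,953.51

$24,953.51


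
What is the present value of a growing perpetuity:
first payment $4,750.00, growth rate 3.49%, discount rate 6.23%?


Formula: PV = C / (r - g)
Spread: r - g = 0.0623 - 0.0349 = 0.0274
Substituting: PV = $4,750.00 / 0.0274
PV = $173,357.66

$173,357.66


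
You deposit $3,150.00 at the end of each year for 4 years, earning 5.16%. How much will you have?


Formula: FV = PMT * ((1+r)^n - 1) / r
Growth factor: (1 + 0.0516)^4 = 1.222932
Numerator: 1.222932 - 1 = 0.222932
FV = $3,150.00 * 0.222932 / 0.0516 = $13,609.22

$13,609.22


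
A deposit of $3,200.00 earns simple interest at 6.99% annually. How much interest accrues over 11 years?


Formula: I = P * r * t
Substituting: I = $3,200.00 * 0.0699 * 11
Step: I = $3,200.00 * 0.7689
I = $2,460.48

$2,460.48


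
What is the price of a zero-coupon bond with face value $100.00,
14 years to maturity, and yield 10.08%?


Formula: Price = FV / (1 + r)^n
Substituting: Price = $100.00 / (1 + 0.1008)^14
Discount factor: (1.1008)^14 = 3.836347
Price = $100.00 / 3.836347 = $26.07

$26.07


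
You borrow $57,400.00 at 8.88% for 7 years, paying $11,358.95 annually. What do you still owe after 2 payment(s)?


Formula: Balance = PV*(1+r)^k - PMT*((1+r)^k - 1)/r
Growth: (1 + 0.0888)^2 = 1.185485
Accumulated factor: ((1+r)^k - 1)/r = 2.0888
Balance = $57,400.00 * 1.185485 - $11,358.95 * 2.0888
Balance = $44,320.29

$44,320.29


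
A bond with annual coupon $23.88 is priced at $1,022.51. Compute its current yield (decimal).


Formula: Current yield = annual coupon / price
Substituting: CY = $23.88 / $1,022.51
CY = 0.023354

0.023354


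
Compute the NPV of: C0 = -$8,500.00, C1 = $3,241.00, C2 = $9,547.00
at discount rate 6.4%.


Formula: NPV = C0 + C1/(1+r) + C2/(1+r)^2
Discount C1: $3,241.00 / (1 + 0.064) = $3,046.05
Discount C2: $9,547.00 / (1 + 0.064)^2 = $8,433.03
NPV = -$8,500.00 + $3,046.05 + $8,433.03 = $2,979.08

$2,979.08


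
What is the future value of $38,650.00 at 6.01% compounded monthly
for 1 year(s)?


Formula: FV = P * (1 + r/m)^(m*t)
Period rate: r/m = 0.0601 / 12 = 0.005008
Total periods: m*t = 12 * 1 = 12
Growth factor: (1 + 0.005008)^12 = 1.061783
FV = $38,650.00 * 1.061783 = $41,037.93

$41,037.93


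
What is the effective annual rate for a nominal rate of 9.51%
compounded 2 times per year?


Formula: EAR = (1 + r/m)^m - 1
Period rate: r/m = 0.0951 / 2 = 0.04755
Compounding: (1 + 0.04755)^2 = 1.097361
EAR = 1.097361 - 1 = 0.097361

0.097361


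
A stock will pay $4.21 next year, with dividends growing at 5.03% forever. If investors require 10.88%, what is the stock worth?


Formula: P = D1 / (r - g)
Spread: r - g = 0.1088 - 0.0503 = 0.0585
Substituting: P = $4.21 / 0.0585
P = $71.97

$71.97


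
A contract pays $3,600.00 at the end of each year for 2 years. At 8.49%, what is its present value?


Formula: PV = PMT * (1 - (1+r)^(-n)) / r
Discount factor: (1 + 0.0849)^(-2) = 0.849612
Bracket: 1 - 0.849612 = 0.150388
PV = $3,600.00 * 0.150388 / 0.0849 = $6,376.88

$6,376.88


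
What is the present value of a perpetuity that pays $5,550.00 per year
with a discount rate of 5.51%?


Formula: PV = C / r
Substituting: PV = $5,550.00 / 0.0551
PV = $100,725.95

$100,725.95


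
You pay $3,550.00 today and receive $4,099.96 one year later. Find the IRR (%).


Formula: IRR = C1/C0 - 1
Substituting: IRR = $4,099.96 / $3,550.00 - 1
Ratio: 1.154918 - 1 = 0.154918
IRR = 15.4918%

15.4918%


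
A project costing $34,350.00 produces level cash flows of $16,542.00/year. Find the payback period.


Formula: Payback = investment / annual cash flow
Substituting: Payback = $34,350.00 / $16,542.00
Payback = 2.0765 years

2.0765 years


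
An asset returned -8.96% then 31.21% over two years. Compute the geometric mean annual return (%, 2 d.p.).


Formula: Geometric mean = ((1+r1)*(1+r2))^(1/2) - 1
Product: (1 + -0.0896) * (1 + 0.3121) = 0.9104 * 1.3121 = 1.194536
Square root: 1.194536^0.5 = 1.092948
Geometric mean = 1.092948 - 1 = 0.092948
As percentage: 9.29%

9.29%


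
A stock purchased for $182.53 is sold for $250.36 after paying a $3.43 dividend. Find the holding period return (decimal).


Formula: HPR = (P1 - P0 + D) / P0
Gain: $250.36 - $182.53 + $3.43 = $71.26
HPR = $71.26 / $182.53 = 0.3904

0.3904


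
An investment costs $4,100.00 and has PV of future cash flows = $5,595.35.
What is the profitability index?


Formula: PI = PV(cash flows) / initial investment
Substituting: PI = $5,595.35 / $4,100.00
PI = 1.3647

1.3647


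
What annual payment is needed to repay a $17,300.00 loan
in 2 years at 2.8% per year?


Formula: PMT = PV * r / (1 - (1+r)^(-n))
Denominator: 1 - (1 + 0.028)^(-2) = 0.053733
Numerator: $17,300.00 * 0.028 = 484.4
PMT = 484.4 / 0.053733 = $9,014.97

$9,014.97


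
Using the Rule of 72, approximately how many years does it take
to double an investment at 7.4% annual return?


Formula: Years ≈ 72 / r
Substituting: Years ≈ 72 / 7.4
Years ≈ 9.7

9.7 years


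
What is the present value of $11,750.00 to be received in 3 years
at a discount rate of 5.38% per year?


Formula: PV = FV / (1 + r)^n
Substituting: PV = $11,750.00 / (1 + 0.0538)^3
Discount factor: (1.0538)^3 = 1.170239
PV = $11,750.00 / 1.170239 = $10,040.68

$10,040.68


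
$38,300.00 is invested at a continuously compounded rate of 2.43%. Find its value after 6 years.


Formula: FV = P * e^(r*t)
Exponent: r*t = 0.0243 * 6 = 0.1458
e^(0.1458) = 1.156965
FV = $38,300.00 * 1.156965 = $44,311.75

$44,311.75


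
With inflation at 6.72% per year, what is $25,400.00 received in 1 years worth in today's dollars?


Formula: Real value = nominal / (1 + inflation)^years
Price level: (1 + 0.0672)^1 = 1.0672
Real value = $25,400.00 / 1.0672 = $23,800.60

$23,800.60


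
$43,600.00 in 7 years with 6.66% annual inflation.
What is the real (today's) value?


Formula: Real value = nominal / (1 + inflation)^years
Price level: (1 + 0.0666)^7 = 1.570403
Real value = $43,600.00 / 1.570403 = $27,763.58

$27,763.58


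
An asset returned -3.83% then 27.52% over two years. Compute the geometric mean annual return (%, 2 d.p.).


Formula: Geometric mean = ((1+r1)*(1+r2))^(1/2) - 1
Product: (1 + -0.0383) * (1 + 0.2752) = 0.9617 * 1.2752 = 1.22636
Square root: 1.22636^0.5 = 1.107411
Geometric mean = 1.107411 - 1 = 0.107411
As percentage: 10.74%

10.74%


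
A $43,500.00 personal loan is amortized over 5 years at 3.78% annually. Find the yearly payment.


Formula: PMT = PV * r / (1 - (1+r)^(-n))
Denominator: 1 - (1 + 0.0378)^(-5) = 0.169324
Numerator: $43,500.00 * 0.0378 = 1644.3
PMT = 1644.3 / 0.169324 = $9,710.97

$9,710.97


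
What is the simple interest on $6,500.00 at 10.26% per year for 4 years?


Formula: I = P * r * t
Substituting: I = $6,500.00 * 0.1026 * 4
Step: I = $6,500.00 * 0.4104
I = $2,667.60

$2,667.60


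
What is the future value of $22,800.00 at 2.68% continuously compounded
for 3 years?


Formula: FV = P * e^(r*t)
Exponent: r*t = 0.0268 * 3 = 0.0804
e^(0.0804) = 1.08372
FV = $22,800.00 * 1.08372 = $24,708.83

$24,708.83


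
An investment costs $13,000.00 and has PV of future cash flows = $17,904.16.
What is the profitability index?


Formula: PI = PV(cash flows) / initial investment
Substituting: PI = $17,904.16 / $13,000.00
PI = 1.3772

1.3772


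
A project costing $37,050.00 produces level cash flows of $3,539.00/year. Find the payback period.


Formula: Payback = investment / annual cash flow
Substituting: Payback = $37,050.00 / $3,539.00
Payback = 10.4691 years

10.4691 years


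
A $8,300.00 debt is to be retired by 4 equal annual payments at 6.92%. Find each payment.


Formula: PMT = PV * r / (1 - (1+r)^(-n))
Denominator: 1 - (1 + 0.0692)^(-4) = 0.234819
Numerator: $8,300.00 * 0.0692 = 574.36
PMT = 574.36 / 0.234819 = $2,445.97

$2,445.97


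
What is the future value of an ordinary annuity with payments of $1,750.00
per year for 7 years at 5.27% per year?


Formula: FV = PMT * ((1+r)^n - 1) / r
Growth factor: (1 + 0.0527)^7 = 1.432624
Numerator: 1.432624 - 1 = 0.432624
FV = $1,750.00 * 0.432624 / 0.0527 = $14,366.09

$14,366.09


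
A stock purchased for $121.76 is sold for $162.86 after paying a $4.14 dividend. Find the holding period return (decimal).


Formula: HPR = (P1 - P0 + D) / P0
Gain: $162.86 - $121.76 + $4.14 = $45.24
HPR = $45.24 / $121.76 = 0.3716

0.3716


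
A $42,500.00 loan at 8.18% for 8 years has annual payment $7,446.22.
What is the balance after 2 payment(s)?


Formula: Balance = PV*(1+r)^k - PMT*((1+r)^k - 1)/r
Growth: (1 + 0.0818)^2 = 1.170291
Accumulated factor: ((1+r)^k - 1)/r = 2.0818
Balance = $42,500.00 * 1.170291 - $7,446.22 * 2.0818
Balance = $34,235.84

$34,235.84


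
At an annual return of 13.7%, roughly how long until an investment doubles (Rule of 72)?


Formula: Years ≈ 72 / r
Substituting: Years ≈ 72 / 13.7
Years ≈ 5.3

5.3 years


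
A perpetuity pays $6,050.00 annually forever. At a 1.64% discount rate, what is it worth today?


Formula: PV = C / r
Substituting: PV = $6,050.00 / 0.0164
PV = $368,902.44

$368,902.44


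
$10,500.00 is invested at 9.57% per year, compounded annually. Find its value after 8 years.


Formula: FV = P * (1 + r)^n
Substituting: FV = $10,500.00 * (1 + 0.0957)^8
Growth factor: (1.0957)^8 = 2.077463
FV = $10,500.00 * 2.077463 = $21,813.36

$21,813.36


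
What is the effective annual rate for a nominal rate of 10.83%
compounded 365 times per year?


Formula: EAR = (1 + r/m)^m - 1
Period rate: r/m = 0.1083 / 365 = 0.000297
Compounding: (1 + 0.000297)^365 = 1.114364
EAR = 1.114364 - 1 = 0.114364

0.114364


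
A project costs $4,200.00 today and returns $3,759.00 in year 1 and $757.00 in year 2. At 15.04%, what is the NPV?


Formula: NPV = C0 + C1/(1+r) + C2/(1+r)^2
Discount C1: $3,759.00 / (1 + 0.1504) = $3,267.56
Discount C2: $757.00 / (1 + 0.1504)^2 = $572.00
NPV = -$4,200.00 + $3,267.56 + $572.00 = -$360.44

-$360.44


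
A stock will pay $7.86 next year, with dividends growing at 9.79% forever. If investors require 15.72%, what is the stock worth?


Formula: P = D1 / (r - g)
Spread: r - g = 0.1572 - 0.0979 = 0.0593
Substituting: P = $7.86 / 0.0593
P = $132.55

$132.55


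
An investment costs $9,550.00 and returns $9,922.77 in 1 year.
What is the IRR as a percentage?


Formula: IRR = C1/C0 - 1
Substituting: IRR = $9,922.77 / $9,550.00 - 1
Ratio: 1.039034 - 1 = 0.039034
IRR = 3.9034%

3.9034%


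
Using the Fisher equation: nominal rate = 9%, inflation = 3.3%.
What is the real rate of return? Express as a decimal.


Formula: (1 + r_real) = (1 + r_nom) / (1 + inflation)
Substituting: (1 + r_real) = 1.09 / 1.033
(1 + r_real) = 1.055179
r_real = 1.055179 - 1 = 0.055179

0.055179


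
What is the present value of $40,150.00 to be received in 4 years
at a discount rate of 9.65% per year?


Formula: PV = FV / (1 + r)^n
Substituting: PV = $40,150.00 / (1 + 0.0965)^4
Discount factor: (1.0965)^4 = 1.445555
PV = $40,150.00 / 1.445555 = $27,774.80

$27,774.80


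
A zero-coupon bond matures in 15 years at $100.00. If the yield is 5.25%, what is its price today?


Formula: Price = FV / (1 + r)^n
Substituting: Price = $100.00 / (1 + 0.0525)^15
Discount factor: (1.0525)^15 = 2.154426
Price = $100.00 / 2.154426 = $46.42

$46.42


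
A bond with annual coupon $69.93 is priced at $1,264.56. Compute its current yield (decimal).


Formula: Current yield = annual coupon / price
Substituting: CY = $69.93 / $1,264.56
CY = 0.0553

0.0553


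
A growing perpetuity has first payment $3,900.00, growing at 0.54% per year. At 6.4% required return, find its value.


Formula: PV = C / (r - g)
Spread: r - g = 0.064 - 0.0054 = 0.0586
Substituting: PV = $3,900.00 / 0.0586
PV = $66,552.90

$66,552.90


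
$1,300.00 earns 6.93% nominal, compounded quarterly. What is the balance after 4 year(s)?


Formula: FV = P * (1 + r/m)^(m*t)
Period rate: r/m = 0.0693 / 4 = 0.017325
Total periods: m*t = 4 * 4 = 16
Growth factor: (1 + 0.017325)^16 = 1.316302
FV = $1,300.00 * 1.316302 = $1,711.19

$1,711.19


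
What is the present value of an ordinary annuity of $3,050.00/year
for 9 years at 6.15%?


Formula: PV = PMT * (1 - (1+r)^(-n)) / r
Discount factor: (1 + 0.0615)^(-9) = 0.584413
Bracket: 1 - 0.584413 = 0.415587
PV = $3,050.00 * 0.415587 / 0.0615 = $20,610.40

$20,610.40


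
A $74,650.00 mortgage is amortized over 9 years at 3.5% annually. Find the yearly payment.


Formula: PMT = PV * r / (1 - (1+r)^(-n))
Denominator: 1 - (1 + 0.035)^(-9) = 0.266269
Numerator: $74,650.00 * 0.035 = 2612.75
PMT = 2612.75 / 0.266269 = $9,812.44

$9,812.44


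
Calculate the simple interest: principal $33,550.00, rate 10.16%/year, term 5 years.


Formula: I = P * r * t
Substituting: I = $33,550.00 * 0.1016 * 5
Step: I = $33,550.00 * 0.508
I = $17,043.40

$17,043.40


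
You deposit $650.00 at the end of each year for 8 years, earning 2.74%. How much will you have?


Formula: FV = PMT * ((1+r)^n - 1) / r
Growth factor: (1 + 0.0274)^8 = 1.241414
Numerator: 1.241414 - 1 = 0.241414
FV = $650.00 * 0.241414 / 0.0274 = $5,726.96

$5,726.96


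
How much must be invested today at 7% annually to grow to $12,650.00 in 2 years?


Formula: PV = FV / (1 + r)^n
Substituting: PV = $12,650.00 / (1 + 0.07)^2
Discount factor: (1.07)^2 = 1.1449
PV = $12,650.00 / 1.1449 = $11,049.00

$11,049.00


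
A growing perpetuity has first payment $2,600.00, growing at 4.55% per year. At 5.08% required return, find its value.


Formula: PV = C / (r - g)
Spread: r - g = 0.0508 - 0.0455 = 0.0053
Substituting: PV = $2,600.00 / 0.0053
PV = $490,566.04

$490,566.04


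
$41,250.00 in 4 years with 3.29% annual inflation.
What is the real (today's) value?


Formula: Real value = nominal / (1 + inflation)^years
Price level: (1 + 0.0329)^4 = 1.138238
Real value = $41,250.00 / 1.138238 = $36,240.22

$36,240.22


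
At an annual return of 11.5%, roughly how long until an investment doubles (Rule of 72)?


Formula: Years ≈ 72 / r
Substituting: Years ≈ 72 / 11.5
Years ≈ 6.3

6.3 years


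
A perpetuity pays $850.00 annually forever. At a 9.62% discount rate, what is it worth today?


Formula: PV = C / r
Substituting: PV = $850.00 / 0.0962
PV = $8,835.76

$8,835.76


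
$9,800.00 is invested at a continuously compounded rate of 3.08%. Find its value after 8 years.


Formula: FV = P * e^(r*t)
Exponent: r*t = 0.0308 * 8 = 0.2464
e^(0.2464) = 1.279411
FV = $9,800.00 * 1.279411 = $12,538.23

$12,538.23


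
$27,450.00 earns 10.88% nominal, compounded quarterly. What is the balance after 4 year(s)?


Formula: FV = P * (1 + r/m)^(m*t)
Period rate: r/m = 0.1088 / 4 = 0.0272
Total periods: m*t = 4 * 4 = 16
Growth factor: (1 + 0.0272)^16 = 1.536315
FV = $27,450.00 * 1.536315 = $42,171.84

$42,171.84


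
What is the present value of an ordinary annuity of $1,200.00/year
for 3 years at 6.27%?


Formula: PV = PMT * (1 - (1+r)^(-n)) / r
Discount factor: (1 + 0.0627)^(-3) = 0.833236
Bracket: 1 - 0.833236 = 0.166764
PV = $1,200.00 * 0.166764 / 0.0627 = $3,191.66

$3,191.66


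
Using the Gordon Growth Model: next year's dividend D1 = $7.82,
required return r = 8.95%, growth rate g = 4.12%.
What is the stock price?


Formula: P = D1 / (r - g)
Spread: r - g = 0.0895 - 0.0412 = 0.0483
Substituting: P = $7.82 / 0.0483
P = $161.90

$161.90


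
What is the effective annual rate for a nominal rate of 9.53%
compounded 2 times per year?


Formula: EAR = (1 + r/m)^m - 1
Period rate: r/m = 0.0953 / 2 = 0.04765
Compounding: (1 + 0.04765)^2 = 1.097571
EAR = 1.097571 - 1 = 0.097571

0.097571


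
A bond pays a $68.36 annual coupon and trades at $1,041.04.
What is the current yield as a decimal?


Formula: Current yield = annual coupon / price
Substituting: CY = $68.36 / $1,041.04
CY = 0.065665

0.065665


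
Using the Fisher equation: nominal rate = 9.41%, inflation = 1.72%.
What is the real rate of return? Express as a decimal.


Formula: (1 + r_real) = (1 + r_nom) / (1 + inflation)
Substituting: (1 + r_real) = 1.0941 / 1.0172
(1 + r_real) = 1.0756
r_real = 1.0756 - 1 = 0.0756

0.0756


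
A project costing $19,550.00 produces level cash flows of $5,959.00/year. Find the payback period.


Formula: Payback = investment / annual cash flow
Substituting: Payback = $19,550.00 / $5,959.00
Payback = 3.2808 years

3.2808 years


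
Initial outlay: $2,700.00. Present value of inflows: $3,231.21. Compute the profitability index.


Formula: PI = PV(cash flows) / initial investment
Substituting: PI = $3,231.21 / $2,700.00
PI = 1.1967

1.1967


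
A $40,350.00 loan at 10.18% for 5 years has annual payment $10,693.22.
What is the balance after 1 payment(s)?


Formula: Balance = PV*(1+r)^k - PMT*((1+r)^k - 1)/r
Growth: (1 + 0.1018)^1 = 1.1018
Accumulated factor: ((1+r)^k - 1)/r = 1.0
Balance = $40,350.00 * 1.1018 - $10,693.22 * 1.0
Balance = $33,764.41

$33,764.41


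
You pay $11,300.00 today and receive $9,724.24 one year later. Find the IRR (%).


Formula: IRR = C1/C0 - 1
Substituting: IRR = $9,724.24 / $11,300.00 - 1
Ratio: 0.860552 - 1 = -0.139448
IRR = -13.9448%

-13.9448%


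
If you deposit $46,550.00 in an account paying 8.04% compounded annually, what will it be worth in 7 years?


Formula: FV = P * (1 + r)^n
Substituting: FV = $46,550.00 * (1 + 0.0804)^7
Growth factor: (1.0804)^7 = 1.718272
FV = $46,550.00 * 1.718272 = $79,985.58

$79,985.58


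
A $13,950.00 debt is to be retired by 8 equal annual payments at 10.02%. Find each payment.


Formula: PMT = PV * r / (1 - (1+r)^(-n))
Denominator: 1 - (1 + 0.1002)^(-8) = 0.534171
Numerator: $13,950.00 * 0.1002 = 1397.79
PMT = 1397.79 / 0.534171 = $2,616.75

$2,616.75


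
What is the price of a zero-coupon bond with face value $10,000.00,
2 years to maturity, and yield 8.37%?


Formula: Price = FV / (1 + r)^n
Substituting: Price = $10,000.00 / (1 + 0.0837)^2
Discount factor: (1.0837)^2 = 1.174406
Price = $10,000.00 / 1.174406 = $8,514.95

$8,514.95


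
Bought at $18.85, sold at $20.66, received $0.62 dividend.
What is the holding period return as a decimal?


Formula: HPR = (P1 - P0 + D) / P0
Gain: $20.66 - $18.85 + $0.62 = $2.43
HPR = $2.43 / $18.85 = 0.1289

0.1289


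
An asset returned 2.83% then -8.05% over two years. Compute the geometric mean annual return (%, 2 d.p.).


Formula: Geometric mean = ((1+r1)*(1+r2))^(1/2) - 1
Product: (1 + 0.0283) * (1 + -0.0805) = 1.0283 * 0.9195 = 0.945522
Square root: 0.945522^0.5 = 0.972379
Geometric mean = 0.972379 - 1 = -0.027621
As percentage: -2.76%

-2.76%


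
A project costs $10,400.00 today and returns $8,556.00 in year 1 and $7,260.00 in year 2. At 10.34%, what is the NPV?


Formula: NPV = C0 + C1/(1+r) + C2/(1+r)^2
Discount C1: $8,556.00 / (1 + 0.1034) = $7,754.21
Discount C2: $7,260.00 / (1 + 0.1034)^2 = $5,963.08
NPV = -$10,400.00 + $7,754.21 + $5,963.08 = $3,317.29

$3,317.29


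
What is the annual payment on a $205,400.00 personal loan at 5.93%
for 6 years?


Formula: PMT = PV * r / (1 - (1+r)^(-n))
Denominator: 1 - (1 + 0.0593)^(-6) = 0.29224
Numerator: $205,400.00 * 0.0593 = 12180.22
PMT = 12180.22 / 0.29224 = $41,678.86

$41,678.86


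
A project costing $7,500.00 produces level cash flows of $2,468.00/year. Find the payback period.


Formula: Payback = investment / annual cash flow
Substituting: Payback = $7,500.00 / $2,468.00
Payback = 3.0389 years

3.0389 years


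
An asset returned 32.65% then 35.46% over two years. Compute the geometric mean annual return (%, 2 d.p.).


Formula: Geometric mean = ((1+r1)*(1+r2))^(1/2) - 1
Product: (1 + 0.3265) * (1 + 0.3546) = 1.3265 * 1.3546 = 1.796877
Square root: 1.796877^0.5 = 1.340476
Geometric mean = 1.340476 - 1 = 0.340476
As percentage: 34.05%

34.05%


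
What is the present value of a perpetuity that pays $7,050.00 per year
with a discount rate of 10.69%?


Formula: PV = C / r
Substituting: PV = $7,050.00 / 0.1069
PV = $65,949.49

$65,949.49


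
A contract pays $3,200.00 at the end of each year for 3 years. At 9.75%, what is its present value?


Formula: PV = PMT * (1 - (1+r)^(-n)) / r
Discount factor: (1 + 0.0975)^(-3) = 0.756461
Bracket: 1 - 0.756461 = 0.243539
PV = $3,200.00 * 0.243539 / 0.0975 = $7,993.08

$7,993.08


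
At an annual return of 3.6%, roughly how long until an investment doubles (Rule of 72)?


Formula: Years ≈ 72 / r
Substituting: Years ≈ 72 / 3.6
Years ≈ 20.0

20.0 years


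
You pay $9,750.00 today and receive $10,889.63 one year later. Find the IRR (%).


Formula: IRR = C1/C0 - 1
Substituting: IRR = $10,889.63 / $9,750.00 - 1
Ratio: 1.116885 - 1 = 0.116885
IRR = 11.6885%

11.6885%


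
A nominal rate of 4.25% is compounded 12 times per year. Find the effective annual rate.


Formula: EAR = (1 + r/m)^m - 1
Period rate: r/m = 0.0425 / 12 = 0.003542
Compounding: (1 + 0.003542)^12 = 1.043338
EAR = 1.043338 - 1 = 0.043338

0.043338
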